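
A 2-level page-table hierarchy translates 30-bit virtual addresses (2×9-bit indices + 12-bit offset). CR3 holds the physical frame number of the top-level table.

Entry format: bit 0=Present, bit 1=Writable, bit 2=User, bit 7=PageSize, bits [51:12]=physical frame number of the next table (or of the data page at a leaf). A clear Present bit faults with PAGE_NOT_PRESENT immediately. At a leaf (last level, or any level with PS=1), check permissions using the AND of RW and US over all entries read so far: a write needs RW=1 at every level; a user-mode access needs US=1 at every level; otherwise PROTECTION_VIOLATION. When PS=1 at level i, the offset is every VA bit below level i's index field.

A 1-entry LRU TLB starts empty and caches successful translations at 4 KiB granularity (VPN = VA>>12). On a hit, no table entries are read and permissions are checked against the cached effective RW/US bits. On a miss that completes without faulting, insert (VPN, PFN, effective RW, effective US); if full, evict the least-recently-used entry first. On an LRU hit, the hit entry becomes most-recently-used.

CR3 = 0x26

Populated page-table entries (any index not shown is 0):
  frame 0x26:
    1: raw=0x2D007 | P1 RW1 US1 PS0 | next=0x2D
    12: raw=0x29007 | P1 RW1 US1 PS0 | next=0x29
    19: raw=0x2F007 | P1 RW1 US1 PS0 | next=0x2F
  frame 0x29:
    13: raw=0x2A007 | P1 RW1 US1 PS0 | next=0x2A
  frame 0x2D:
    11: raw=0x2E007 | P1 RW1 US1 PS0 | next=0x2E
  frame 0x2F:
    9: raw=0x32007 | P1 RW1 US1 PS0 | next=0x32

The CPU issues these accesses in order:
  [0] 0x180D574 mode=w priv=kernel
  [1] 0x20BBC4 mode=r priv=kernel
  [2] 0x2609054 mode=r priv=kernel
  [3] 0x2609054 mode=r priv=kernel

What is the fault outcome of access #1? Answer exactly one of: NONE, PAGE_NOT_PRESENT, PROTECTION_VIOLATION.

Trace:
#0 VA=0x180D574 (w,kernel):
  [0] read 0x26 idx=12: raw=0x29007 flags P=1 W=1 U=1 S=0
  [1] read 0x29 idx=13: raw=0x2A007 flags P=1 W=1 U=1 S=0
  ✓ 0x2A574  — 2 lookups
#1 VA=0x20BBC4 (r,kernel):
  [0] read 0x26 idx=1: raw=0x2D007 flags P=1 W=1 U=1 S=0
  [1] read 0x2D idx=11: raw=0x2E007 flags P=1 W=1 U=1 S=0
  ✓ 0x2EBC4  — 2 lookups
#2 VA=0x2609054 (r,kernel):
  [0] read 0x26 idx=19: raw=0x2F007 flags P=1 W=1 U=1 S=0
  [1] read 0x2F idx=9: raw=0x32007 flags P=1 W=1 U=1 S=0
  ✓ 0x32054  — 2 lookups
#3 VA=0x2609054 (r,kernel):
  TLB hit vpn=0x2609 → PA=0x32054

Access #1 fault: NONE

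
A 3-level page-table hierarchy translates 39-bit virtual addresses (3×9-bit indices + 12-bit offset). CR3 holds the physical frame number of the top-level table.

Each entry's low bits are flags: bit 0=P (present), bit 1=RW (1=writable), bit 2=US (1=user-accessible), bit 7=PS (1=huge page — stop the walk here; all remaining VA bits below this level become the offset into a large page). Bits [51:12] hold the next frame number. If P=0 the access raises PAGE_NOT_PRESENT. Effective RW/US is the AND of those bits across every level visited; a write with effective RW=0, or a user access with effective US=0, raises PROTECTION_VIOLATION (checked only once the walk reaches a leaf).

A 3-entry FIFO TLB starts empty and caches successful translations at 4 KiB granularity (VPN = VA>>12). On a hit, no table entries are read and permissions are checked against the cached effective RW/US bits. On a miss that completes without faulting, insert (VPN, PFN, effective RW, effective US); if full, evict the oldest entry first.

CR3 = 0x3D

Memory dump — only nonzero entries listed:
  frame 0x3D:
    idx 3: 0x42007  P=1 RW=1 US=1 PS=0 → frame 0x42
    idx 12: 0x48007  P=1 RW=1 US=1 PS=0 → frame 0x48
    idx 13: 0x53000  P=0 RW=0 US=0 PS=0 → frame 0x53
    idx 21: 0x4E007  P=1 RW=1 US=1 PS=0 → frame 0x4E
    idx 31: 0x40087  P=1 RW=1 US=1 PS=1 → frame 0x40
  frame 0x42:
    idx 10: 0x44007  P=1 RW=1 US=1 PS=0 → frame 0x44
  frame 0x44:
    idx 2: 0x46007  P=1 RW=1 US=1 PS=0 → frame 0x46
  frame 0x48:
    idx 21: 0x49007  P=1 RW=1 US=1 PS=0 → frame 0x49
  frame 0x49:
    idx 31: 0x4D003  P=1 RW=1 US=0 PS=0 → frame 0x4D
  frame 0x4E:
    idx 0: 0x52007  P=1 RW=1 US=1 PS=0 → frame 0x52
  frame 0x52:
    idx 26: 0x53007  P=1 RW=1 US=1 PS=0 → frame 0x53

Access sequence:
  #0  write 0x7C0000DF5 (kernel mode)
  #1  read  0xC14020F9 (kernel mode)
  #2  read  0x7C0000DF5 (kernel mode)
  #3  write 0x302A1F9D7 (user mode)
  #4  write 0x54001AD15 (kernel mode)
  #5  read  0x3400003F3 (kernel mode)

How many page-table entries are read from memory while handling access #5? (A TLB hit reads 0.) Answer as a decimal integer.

Trace:
#0 VA=0x7C0000DF5 (w,kernel):
  L0 @0x3D[31] → 0x40087  P=1,RW=1,US=1,PS=1
  → PA=0x40DF5 (huge @L0)  (1 entries read)
#1 VA=0xC14020F9 (r,kernel):
  L0 @0x3D[3] → 0x42007  P=1,RW=1,US=1,PS=0
  L1 @0x42[10] → 0x44007  P=1,RW=1,US=1,PS=0
  L2 @0x44[2] → 0x46007  P=1,RW=1,US=1,PS=0
  → PA=0x460F9  (3 entries read)
#2 VA=0x7C0000DF5 (r,kernel):
  TLB hit vpn=0x7C0000 → PA=0x40DF5
#3 VA=0x302A1F9D7 (w,user):
  L0 @0x3D[12] → 0x48007  P=1,RW=1,US=1,PS=0
  L1 @0x48[21] → 0x49007  P=1,RW=1,US=1,PS=0
  L2 @0x49[31] → 0x4D003  P=1,RW=1,US=0,PS=0
  → PROTECTION_VIOLATION  (3 entries read)
#4 VA=0x54001AD15 (w,kernel):
  L0 @0x3D[21] → 0x4E007  P=1,RW=1,US=1,PS=0
  L1 @0x4E[0] → 0x52007  P=1,RW=1,US=1,PS=0
  L2 @0x52[26] → 0x53007  P=1,RW=1,US=1,PS=0
  → PA=0x53D15  (3 entries read)
#5 VA=0x3400003F3 (r,kernel):
  L0 @0x3D[13] → 0x53000  P=0,RW=0,US=0,PS=0
  → PAGE_NOT_PRESENT  (1 entries read)

Entries read for #5: 1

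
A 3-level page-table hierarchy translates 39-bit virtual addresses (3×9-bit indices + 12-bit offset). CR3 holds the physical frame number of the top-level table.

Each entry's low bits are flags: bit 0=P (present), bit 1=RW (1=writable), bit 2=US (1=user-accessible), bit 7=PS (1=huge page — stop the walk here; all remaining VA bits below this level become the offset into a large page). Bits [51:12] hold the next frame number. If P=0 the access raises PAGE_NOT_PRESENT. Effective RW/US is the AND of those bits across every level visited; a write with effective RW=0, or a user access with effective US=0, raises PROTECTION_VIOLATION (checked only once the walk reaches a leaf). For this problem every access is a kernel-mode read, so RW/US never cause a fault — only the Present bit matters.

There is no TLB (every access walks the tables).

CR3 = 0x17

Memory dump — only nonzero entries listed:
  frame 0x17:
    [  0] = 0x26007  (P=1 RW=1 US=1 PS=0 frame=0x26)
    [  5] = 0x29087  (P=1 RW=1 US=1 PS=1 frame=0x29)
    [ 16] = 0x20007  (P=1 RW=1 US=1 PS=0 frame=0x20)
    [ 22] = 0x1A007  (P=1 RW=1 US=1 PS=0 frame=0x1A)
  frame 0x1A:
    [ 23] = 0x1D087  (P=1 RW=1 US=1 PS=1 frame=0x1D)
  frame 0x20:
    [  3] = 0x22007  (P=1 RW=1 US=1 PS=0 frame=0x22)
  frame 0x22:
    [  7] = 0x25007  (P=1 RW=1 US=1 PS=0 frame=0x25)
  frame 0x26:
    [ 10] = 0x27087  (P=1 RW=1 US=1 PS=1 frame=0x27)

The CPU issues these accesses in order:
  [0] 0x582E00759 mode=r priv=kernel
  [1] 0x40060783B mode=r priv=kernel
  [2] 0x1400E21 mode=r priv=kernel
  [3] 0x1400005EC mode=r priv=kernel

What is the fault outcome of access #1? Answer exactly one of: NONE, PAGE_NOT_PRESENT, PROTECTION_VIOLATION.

Per-access translation:
#0 VA=0x582E00759 (r,kernel):
  L0: frame=0x17 idx=22 entry=0x1A007 [P=1 RW=1 US=1 PS=0]
  L1: frame=0x1A idx=23 entry=0x1D087 [P=1 RW=1 US=1 PS=1]
  ⇒ phys 0x1D759 (huge @L1)  [2 reads]
#1 VA=0x40060783B (r,kernel):
  L0: frame=0x17 idx=16 entry=0x20007 [P=1 RW=1 US=1 PS=0]
  L1: frame=0x20 idx=3 entry=0x22007 [P=1 RW=1 US=1 PS=0]
  L2: frame=0x22 idx=7 entry=0x25007 [P=1 RW=1 US=1 PS=0]
  ⇒ phys 0x2583B  [3 reads]
#2 VA=0x1400E21 (r,kernel):
  L0: frame=0x17 idx=0 entry=0x26007 [P=1 RW=1 US=1 PS=0]
  L1: frame=0x26 idx=10 entry=0x27087 [P=1 RW=1 US=1 PS=1]
  ⇒ phys 0x27E21 (huge @L1)  [2 reads]
#3 VA=0x1400005EC (r,kernel):
  L0: frame=0x17 idx=5 entry=0x29087 [P=1 RW=1 US=1 PS=1]
  ⇒ phys 0x295EC (huge @L0)  [1 reads]

Access #1 fault: NONE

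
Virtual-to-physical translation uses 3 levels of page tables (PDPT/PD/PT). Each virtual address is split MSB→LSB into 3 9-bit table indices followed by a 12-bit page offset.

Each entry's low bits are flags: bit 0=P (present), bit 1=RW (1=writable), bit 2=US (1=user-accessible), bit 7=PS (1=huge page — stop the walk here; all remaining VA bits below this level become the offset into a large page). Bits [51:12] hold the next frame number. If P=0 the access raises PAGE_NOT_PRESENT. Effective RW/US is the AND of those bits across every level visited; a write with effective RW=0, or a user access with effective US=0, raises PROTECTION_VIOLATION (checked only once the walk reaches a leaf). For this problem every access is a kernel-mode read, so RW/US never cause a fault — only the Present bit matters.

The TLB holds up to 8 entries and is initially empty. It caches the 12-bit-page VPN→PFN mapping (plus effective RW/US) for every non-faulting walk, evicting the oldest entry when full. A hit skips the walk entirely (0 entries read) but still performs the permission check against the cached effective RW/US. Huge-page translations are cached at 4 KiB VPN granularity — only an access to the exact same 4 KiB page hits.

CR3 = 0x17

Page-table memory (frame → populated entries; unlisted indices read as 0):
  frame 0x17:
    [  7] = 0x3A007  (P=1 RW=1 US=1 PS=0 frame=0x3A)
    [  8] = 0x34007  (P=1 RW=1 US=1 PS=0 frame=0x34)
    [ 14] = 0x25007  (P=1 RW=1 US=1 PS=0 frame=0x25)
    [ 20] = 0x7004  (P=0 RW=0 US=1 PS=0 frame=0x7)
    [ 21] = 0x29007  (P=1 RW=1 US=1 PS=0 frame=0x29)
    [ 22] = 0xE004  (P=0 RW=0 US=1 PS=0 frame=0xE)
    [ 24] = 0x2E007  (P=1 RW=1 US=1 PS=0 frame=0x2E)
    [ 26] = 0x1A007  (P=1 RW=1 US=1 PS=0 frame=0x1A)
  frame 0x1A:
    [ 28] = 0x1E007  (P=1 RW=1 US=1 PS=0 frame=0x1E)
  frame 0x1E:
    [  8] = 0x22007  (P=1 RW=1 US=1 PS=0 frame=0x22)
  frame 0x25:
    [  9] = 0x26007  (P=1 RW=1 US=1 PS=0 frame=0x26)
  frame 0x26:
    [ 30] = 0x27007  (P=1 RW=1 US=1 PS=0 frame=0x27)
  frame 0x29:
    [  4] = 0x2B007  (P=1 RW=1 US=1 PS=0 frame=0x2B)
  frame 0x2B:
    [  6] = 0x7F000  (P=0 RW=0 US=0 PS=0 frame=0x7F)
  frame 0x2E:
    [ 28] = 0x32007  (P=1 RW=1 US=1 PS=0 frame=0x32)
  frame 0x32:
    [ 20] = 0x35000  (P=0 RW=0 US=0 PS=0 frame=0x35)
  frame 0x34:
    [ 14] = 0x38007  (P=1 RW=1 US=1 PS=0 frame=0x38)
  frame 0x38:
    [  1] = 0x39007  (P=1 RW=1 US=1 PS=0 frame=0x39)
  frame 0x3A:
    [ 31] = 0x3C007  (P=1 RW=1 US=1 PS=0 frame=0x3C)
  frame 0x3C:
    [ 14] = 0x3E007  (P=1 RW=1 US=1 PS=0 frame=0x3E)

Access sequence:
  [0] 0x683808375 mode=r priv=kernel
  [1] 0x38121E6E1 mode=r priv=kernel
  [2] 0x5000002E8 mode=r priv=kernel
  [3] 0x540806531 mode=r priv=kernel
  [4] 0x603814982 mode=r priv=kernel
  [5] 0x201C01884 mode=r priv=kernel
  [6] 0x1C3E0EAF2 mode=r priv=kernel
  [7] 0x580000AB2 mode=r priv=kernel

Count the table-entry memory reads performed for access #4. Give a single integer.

Trace:
#0 VA=0x683808375 (r,kernel):
  L0: frame=0x17 idx=26 entry=0x1A007 [P=1 RW=1 US=1 PS=0]
  L1: frame=0x1A idx=28 entry=0x1E007 [P=1 RW=1 US=1 PS=0]
  L2: frame=0x1E idx=8 entry=0x22007 [P=1 RW=1 US=1 PS=0]
  ⇒ phys 0x22375  [3 reads]
#1 VA=0x38121E6E1 (r,kernel):
  L0: frame=0x17 idx=14 entry=0x25007 [P=1 RW=1 US=1 PS=0]
  L1: frame=0x25 idx=9 entry=0x26007 [P=1 RW=1 US=1 PS=0]
  L2: frame=0x26 idx=30 entry=0x27007 [P=1 RW=1 US=1 PS=0]
  ⇒ phys 0x276E1  [3 reads]
#2 VA=0x5000002E8 (r,kernel):
  L0: frame=0x17 idx=20 entry=0x7004 [P=0 RW=0 US=1 PS=0]
  ✗ PAGE_NOT_PRESENT  [1 reads]
#3 VA=0x540806531 (r,kernel):
  L0: frame=0x17 idx=21 entry=0x29007 [P=1 RW=1 US=1 PS=0]
  L1: frame=0x29 idx=4 entry=0x2B007 [P=1 RW=1 US=1 PS=0]
  L2: frame=0x2B idx=6 entry=0x7F000 [P=0 RW=0 US=0 PS=0]
  ✗ PAGE_NOT_PRESENT  [3 reads]
#4 VA=0x603814982 (r,kernel):
  L0: frame=0x17 idx=24 entry=0x2E007 [P=1 RW=1 US=1 PS=0]
  L1: frame=0x2E idx=28 entry=0x32007 [P=1 RW=1 US=1 PS=0]
  L2: frame=0x32 idx=20 entry=0x35000 [P=0 RW=0 US=0 PS=0]
  ✗ PAGE_NOT_PRESENT  [3 reads]
#5 VA=0x201C01884 (r,kernel):
  L0: frame=0x17 idx=8 entry=0x34007 [P=1 RW=1 US=1 PS=0]
  L1: frame=0x34 idx=14 entry=0x38007 [P=1 RW=1 US=1 PS=0]
  L2: frame=0x38 idx=1 entry=0x39007 [P=1 RW=1 US=1 PS=0]
  ⇒ phys 0x39884  [3 reads]
#6 VA=0x1C3E0EAF2 (r,kernel):
  L0: frame=0x17 idx=7 entry=0x3A007 [P=1 RW=1 US=1 PS=0]
  L1: frame=0x3A idx=31 entry=0x3C007 [P=1 RW=1 US=1 PS=0]
  L2: frame=0x3C idx=14 entry=0x3E007 [P=1 RW=1 US=1 PS=0]
  ⇒ phys 0x3EAF2  [3 reads]
#7 VA=0x580000AB2 (r,kernel):
  L0: frame=0x17 idx=22 entry=0xE004 [P=0 RW=0 US=1 PS=0]
  ✗ PAGE_NOT_PRESENT  [1 reads]

Entries read for #4: 3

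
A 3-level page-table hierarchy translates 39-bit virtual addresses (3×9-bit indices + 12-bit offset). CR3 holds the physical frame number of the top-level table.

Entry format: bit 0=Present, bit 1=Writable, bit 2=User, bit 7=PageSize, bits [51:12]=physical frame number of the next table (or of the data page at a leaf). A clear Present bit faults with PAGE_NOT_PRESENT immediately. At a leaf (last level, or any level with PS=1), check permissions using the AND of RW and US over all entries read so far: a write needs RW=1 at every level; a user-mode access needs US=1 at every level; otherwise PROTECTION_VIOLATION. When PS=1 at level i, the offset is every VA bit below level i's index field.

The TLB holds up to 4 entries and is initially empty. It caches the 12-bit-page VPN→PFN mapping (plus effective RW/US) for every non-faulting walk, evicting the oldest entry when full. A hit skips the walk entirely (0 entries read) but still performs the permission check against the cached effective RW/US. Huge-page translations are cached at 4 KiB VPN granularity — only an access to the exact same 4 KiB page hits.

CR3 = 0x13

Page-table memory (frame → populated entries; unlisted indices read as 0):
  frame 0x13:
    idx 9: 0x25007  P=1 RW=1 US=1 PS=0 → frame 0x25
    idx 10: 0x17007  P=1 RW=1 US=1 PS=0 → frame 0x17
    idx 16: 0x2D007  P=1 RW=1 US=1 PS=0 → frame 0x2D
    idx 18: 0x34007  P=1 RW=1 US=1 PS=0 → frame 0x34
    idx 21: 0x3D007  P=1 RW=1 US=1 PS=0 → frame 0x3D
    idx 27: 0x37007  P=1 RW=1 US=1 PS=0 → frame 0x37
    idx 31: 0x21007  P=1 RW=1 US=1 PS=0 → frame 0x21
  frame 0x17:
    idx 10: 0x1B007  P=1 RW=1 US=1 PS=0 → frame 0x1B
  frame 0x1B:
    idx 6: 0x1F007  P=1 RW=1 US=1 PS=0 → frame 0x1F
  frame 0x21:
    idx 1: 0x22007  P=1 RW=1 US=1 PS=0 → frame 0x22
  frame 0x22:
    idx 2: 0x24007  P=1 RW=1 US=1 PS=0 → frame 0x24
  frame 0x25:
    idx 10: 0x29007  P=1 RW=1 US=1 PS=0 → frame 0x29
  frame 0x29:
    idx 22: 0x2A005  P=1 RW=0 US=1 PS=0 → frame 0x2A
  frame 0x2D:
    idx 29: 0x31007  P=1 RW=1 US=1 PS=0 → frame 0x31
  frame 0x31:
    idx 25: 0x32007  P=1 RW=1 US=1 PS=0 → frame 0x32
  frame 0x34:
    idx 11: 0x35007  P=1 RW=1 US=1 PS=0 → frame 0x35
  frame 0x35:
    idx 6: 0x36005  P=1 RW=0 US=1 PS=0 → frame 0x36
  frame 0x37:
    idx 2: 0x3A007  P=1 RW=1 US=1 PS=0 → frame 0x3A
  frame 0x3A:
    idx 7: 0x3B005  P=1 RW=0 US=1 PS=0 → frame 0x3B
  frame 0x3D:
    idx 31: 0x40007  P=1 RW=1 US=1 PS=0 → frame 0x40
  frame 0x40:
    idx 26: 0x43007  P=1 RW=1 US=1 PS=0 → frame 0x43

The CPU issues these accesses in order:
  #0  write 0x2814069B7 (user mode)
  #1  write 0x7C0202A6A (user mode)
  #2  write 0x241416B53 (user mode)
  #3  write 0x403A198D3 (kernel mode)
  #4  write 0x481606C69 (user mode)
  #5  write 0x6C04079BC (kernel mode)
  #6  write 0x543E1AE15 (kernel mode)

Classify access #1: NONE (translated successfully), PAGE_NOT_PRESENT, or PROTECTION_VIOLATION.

Per-access translation:
#0 VA=0x2814069B7 (w,user):
  L0 @0x13[10] → 0x17007  P=1,RW=1,US=1,PS=0
  L1 @0x17[10] → 0x1B007  P=1,RW=1,US=1,PS=0
  L2 @0x1B[6] → 0x1F007  P=1,RW=1,US=1,PS=0
  ✓ 0x1F9B7  — 3 lookups
#1 VA=0x7C0202A6A (w,user):
  L0 @0x13[31] → 0x21007  P=1,RW=1,US=1,PS=0
  L1 @0x21[1] → 0x22007  P=1,RW=1,US=1,PS=0
  L2 @0x22[2] → 0x24007  P=1,RW=1,US=1,PS=0
  ✓ 0x24A6A  — 3 lookups
#2 VA=0x241416B53 (w,user):
  L0 @0x13[9] → 0x25007  P=1,RW=1,US=1,PS=0
  L1 @0x25[10] → 0x29007  P=1,RW=1,US=1,PS=0
  L2 @0x29[22] → 0x2A005  P=1,RW=0,US=1,PS=0
  → PROTECTION_VIOLATION  (3 entries read)
#3 VA=0x403A198D3 (w,kernel):
  L0 @0x13[16] → 0x2D007  P=1,RW=1,US=1,PS=0
  L1 @0x2D[29] → 0x31007  P=1,RW=1,US=1,PS=0
  L2 @0x31[25] → 0x32007  P=1,RW=1,US=1,PS=0
  ✓ 0x328D3  — 3 lookups
#4 VA=0x481606C69 (w,user):
  L0 @0x13[18] → 0x34007  P=1,RW=1,US=1,PS=0
  L1 @0x34[11] → 0x35007  P=1,RW=1,US=1,PS=0
  L2 @0x35[6] → 0x36005  P=1,RW=0,US=1,PS=0
  → PROTECTION_VIOLATION  (3 entries read)
#5 VA=0x6C04079BC (w,kernel):
  L0 @0x13[27] → 0x37007  P=1,RW=1,US=1,PS=0
  L1 @0x37[2] → 0x3A007  P=1,RW=1,US=1,PS=0
  L2 @0x3A[7] → 0x3B005  P=1,RW=0,US=1,PS=0
  → PROTECTION_VIOLATION  (3 entries read)
#6 VA=0x543E1AE15 (w,kernel):
  L0 @0x13[21] → 0x3D007  P=1,RW=1,US=1,PS=0
  L1 @0x3D[31] → 0x40007  P=1,RW=1,US=1,PS=0
  L2 @0x40[26] → 0x43007  P=1,RW=1,US=1,PS=0
  ✓ 0x43E15  — 3 lookups

Access #1 fault: NONE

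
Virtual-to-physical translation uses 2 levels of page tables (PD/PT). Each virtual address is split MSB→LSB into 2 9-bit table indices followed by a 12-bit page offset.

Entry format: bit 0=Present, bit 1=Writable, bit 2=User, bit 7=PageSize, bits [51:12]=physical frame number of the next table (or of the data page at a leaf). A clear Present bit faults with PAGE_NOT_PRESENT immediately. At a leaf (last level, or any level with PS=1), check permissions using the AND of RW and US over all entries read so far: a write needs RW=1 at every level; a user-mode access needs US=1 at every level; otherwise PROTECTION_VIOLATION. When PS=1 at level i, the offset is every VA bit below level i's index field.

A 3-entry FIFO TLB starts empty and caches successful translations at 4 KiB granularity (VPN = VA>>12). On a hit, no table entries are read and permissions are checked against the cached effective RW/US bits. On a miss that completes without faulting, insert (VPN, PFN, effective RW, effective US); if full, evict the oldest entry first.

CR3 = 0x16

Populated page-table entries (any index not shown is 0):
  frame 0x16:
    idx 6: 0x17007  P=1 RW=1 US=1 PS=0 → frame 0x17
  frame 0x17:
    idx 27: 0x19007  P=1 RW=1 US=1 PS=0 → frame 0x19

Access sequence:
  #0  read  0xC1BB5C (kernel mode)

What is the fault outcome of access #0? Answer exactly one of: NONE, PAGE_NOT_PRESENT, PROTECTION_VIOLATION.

Per-access translation:
#0 VA=0xC1BB5C (r,kernel):
  L0 @0x16[6] → 0x17007  P=1,RW=1,US=1,PS=0
  L1 @0x17[27] → 0x19007  P=1,RW=1,US=1,PS=0
  → PA=0x19B5C  (2 entries read)

Access #0 fault: NONE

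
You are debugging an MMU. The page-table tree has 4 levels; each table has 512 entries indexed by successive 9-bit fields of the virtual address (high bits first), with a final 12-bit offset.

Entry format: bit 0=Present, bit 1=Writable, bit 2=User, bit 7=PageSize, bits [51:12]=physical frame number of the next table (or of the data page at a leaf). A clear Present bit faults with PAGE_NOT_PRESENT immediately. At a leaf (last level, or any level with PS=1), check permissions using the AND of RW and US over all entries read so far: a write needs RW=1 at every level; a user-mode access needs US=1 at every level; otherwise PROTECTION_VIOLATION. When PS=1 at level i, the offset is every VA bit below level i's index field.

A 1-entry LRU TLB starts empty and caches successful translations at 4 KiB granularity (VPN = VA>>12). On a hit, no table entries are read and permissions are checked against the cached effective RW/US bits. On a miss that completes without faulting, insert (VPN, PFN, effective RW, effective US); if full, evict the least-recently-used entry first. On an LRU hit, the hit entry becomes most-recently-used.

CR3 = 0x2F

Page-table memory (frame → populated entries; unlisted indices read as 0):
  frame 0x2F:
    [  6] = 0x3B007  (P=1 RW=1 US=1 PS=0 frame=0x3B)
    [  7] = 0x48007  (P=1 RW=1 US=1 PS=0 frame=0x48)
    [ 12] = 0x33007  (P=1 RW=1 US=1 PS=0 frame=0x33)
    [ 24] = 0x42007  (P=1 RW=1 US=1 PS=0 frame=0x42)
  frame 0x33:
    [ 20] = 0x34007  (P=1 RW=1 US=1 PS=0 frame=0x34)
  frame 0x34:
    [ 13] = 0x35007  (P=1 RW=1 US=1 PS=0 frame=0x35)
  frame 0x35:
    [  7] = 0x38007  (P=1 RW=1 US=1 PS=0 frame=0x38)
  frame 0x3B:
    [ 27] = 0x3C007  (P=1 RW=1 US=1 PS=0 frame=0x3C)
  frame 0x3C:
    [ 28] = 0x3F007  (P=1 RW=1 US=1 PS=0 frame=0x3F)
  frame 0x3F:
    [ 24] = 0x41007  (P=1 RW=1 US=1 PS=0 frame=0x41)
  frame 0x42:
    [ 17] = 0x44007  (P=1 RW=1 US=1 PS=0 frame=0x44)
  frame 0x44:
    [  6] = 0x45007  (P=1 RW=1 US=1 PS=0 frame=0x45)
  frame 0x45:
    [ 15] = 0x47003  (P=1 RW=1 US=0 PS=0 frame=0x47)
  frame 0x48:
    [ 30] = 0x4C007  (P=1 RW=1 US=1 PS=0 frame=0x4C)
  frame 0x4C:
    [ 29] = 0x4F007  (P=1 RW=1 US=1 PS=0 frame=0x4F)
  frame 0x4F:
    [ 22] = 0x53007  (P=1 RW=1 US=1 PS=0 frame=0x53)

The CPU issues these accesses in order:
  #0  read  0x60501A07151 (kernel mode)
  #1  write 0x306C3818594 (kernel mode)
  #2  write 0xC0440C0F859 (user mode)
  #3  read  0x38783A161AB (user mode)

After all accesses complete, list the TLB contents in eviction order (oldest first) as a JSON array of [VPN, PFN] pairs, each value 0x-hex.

Per-access translation:
#0 VA=0x60501A07151 (r,kernel):
  [0] read 0x2F idx=12: raw=0x33007 flags P=1 W=1 U=1 S=0
  [1] read 0x33 idx=20: raw=0x34007 flags P=1 W=1 U=1 S=0
  [2] read 0x34 idx=13: raw=0x35007 flags P=1 W=1 U=1 S=0
  [3] read 0x35 idx=7: raw=0x38007 flags P=1 W=1 U=1 S=0
  ⇒ phys 0x38151  [4 reads]
#1 VA=0x306C3818594 (w,kernel):
  [0] read 0x2F idx=6: raw=0x3B007 flags P=1 W=1 U=1 S=0
  [1] read 0x3B idx=27: raw=0x3C007 flags P=1 W=1 U=1 S=0
  [2] read 0x3C idx=28: raw=0x3F007 flags P=1 W=1 U=1 S=0
  [3] read 0x3F idx=24: raw=0x41007 flags P=1 W=1 U=1 S=0
  ⇒ phys 0x41594  [4 reads]
#2 VA=0xC0440C0F859 (w,user):
  [0] read 0x2F idx=24: raw=0x42007 flags P=1 W=1 U=1 S=0
  [1] read 0x42 idx=17: raw=0x44007 flags P=1 W=1 U=1 S=0
  [2] read 0x44 idx=6: raw=0x45007 flags P=1 W=1 U=1 S=0
  [3] read 0x45 idx=15: raw=0x47003 flags P=1 W=1 U=0 S=0
  → PROTECTION_VIOLATION  (4 entries read)
#3 VA=0x38783A161AB (r,user):
  [0] read 0x2F idx=7: raw=0x48007 flags P=1 W=1 U=1 S=0
  [1] read 0x48 idx=30: raw=0x4C007 flags P=1 W=1 U=1 S=0
  [2] read 0x4C idx=29: raw=0x4F007 flags P=1 W=1 U=1 S=0
  [3] read 0x4F idx=22: raw=0x53007 flags P=1 W=1 U=1 S=0
  ⇒ phys 0x531AB  [4 reads]

TLB: [["0x38783A16", "0x53"]]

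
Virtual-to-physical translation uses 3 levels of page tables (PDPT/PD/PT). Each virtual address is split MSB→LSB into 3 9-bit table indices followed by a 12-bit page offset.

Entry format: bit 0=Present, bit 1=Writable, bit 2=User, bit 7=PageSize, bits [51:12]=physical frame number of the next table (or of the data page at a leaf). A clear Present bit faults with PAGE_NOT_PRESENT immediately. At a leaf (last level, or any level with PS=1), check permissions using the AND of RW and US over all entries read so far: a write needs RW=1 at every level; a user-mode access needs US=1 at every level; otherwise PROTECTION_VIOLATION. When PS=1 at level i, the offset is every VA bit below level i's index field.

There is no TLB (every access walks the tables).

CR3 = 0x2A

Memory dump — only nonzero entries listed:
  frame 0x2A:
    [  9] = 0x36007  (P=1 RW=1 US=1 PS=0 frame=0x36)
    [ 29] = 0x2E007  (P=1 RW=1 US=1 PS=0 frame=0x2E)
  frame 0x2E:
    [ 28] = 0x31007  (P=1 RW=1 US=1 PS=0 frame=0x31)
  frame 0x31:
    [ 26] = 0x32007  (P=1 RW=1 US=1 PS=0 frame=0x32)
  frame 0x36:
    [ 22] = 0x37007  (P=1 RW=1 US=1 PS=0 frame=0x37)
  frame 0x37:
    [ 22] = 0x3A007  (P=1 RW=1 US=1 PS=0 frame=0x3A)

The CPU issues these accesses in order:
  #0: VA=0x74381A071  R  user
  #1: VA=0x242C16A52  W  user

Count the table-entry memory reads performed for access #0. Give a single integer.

Walk each access:
#0 VA=0x74381A071 (r,user):
  [0] read 0x2A idx=29: raw=0x2E007 flags P=1 W=1 U=1 S=0
  [1] read 0x2E idx=28: raw=0x31007 flags P=1 W=1 U=1 S=0
  [2] read 0x31 idx=26: raw=0x32007 flags P=1 W=1 U=1 S=0
  ✓ 0x32071  — 3 lookups
#1 VA=0x242C16A52 (w,user):
  [0] read 0x2A idx=9: raw=0x36007 flags P=1 W=1 U=1 S=0
  [1] read 0x36 idx=22: raw=0x37007 flags P=1 W=1 U=1 S=0
  [2] read 0x37 idx=22: raw=0x3A007 flags P=1 W=1 U=1 S=0
  ✓ 0x3AA52  — 3 lookups

Entries read for #0: 3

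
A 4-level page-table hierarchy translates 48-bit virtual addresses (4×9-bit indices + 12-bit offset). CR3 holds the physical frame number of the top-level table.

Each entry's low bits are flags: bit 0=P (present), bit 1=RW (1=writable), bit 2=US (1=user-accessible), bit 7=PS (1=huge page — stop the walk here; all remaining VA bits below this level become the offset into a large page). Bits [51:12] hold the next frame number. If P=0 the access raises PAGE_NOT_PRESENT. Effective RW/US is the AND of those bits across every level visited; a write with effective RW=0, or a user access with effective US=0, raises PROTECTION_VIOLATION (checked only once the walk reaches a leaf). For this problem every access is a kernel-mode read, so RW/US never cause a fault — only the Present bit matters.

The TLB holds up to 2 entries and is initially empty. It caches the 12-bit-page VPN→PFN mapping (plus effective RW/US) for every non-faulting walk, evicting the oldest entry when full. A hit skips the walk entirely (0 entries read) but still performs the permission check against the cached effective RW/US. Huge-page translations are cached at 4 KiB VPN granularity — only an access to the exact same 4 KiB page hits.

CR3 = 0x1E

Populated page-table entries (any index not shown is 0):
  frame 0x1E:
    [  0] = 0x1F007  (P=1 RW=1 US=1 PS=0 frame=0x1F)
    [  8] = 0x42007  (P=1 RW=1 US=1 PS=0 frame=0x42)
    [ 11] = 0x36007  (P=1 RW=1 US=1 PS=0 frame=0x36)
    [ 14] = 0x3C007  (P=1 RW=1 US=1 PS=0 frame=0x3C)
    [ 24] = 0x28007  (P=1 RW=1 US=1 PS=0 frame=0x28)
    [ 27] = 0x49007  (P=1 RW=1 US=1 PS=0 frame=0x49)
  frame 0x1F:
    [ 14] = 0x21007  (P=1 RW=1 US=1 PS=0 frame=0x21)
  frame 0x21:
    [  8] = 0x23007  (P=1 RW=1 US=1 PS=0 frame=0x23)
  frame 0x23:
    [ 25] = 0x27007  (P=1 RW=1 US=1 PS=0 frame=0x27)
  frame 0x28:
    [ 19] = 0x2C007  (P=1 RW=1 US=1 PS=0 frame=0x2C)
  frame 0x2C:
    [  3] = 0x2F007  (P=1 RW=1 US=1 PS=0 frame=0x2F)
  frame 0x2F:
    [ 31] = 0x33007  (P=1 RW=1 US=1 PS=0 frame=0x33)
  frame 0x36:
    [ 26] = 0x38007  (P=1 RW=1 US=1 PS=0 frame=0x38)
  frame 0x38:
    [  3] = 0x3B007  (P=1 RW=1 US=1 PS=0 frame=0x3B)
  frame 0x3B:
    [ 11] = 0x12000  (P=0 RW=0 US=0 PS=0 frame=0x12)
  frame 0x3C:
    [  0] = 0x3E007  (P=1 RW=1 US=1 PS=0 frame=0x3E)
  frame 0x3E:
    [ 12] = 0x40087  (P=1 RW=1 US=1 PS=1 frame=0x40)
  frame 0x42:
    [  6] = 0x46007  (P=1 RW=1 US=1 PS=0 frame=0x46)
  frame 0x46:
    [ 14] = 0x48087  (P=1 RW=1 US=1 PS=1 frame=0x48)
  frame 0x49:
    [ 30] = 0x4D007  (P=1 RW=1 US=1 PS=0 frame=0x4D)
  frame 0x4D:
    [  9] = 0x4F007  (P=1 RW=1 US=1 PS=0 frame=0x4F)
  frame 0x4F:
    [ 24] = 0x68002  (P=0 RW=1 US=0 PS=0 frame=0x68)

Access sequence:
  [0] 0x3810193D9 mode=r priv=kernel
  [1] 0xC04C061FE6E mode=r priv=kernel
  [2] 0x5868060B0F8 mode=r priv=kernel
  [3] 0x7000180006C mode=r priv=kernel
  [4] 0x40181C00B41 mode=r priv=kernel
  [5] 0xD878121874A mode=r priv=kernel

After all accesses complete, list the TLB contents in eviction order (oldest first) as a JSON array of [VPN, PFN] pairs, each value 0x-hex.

Trace:
#0 VA=0x3810193D9 (r,kernel):
  lvl0: tbl 0x1E, slot 0 ⇒ 0x1F007 (P1/RW1/US1/PS0)
  lvl1: tbl 0x1F, slot 14 ⇒ 0x21007 (P1/RW1/US1/PS0)
  lvl2: tbl 0x21, slot 8 ⇒ 0x23007 (P1/RW1/US1/PS0)
  lvl3: tbl 0x23, slot 25 ⇒ 0x27007 (P1/RW1/US1/PS0)
  ⇒ phys 0x273D9  [4 reads]
#1 VA=0xC04C061FE6E (r,kernel):
  lvl0: tbl 0x1E, slot 24 ⇒ 0x28007 (P1/RW1/US1/PS0)
  lvl1: tbl 0x28, slot 19 ⇒ 0x2C007 (P1/RW1/US1/PS0)
  lvl2: tbl 0x2C, slot 3 ⇒ 0x2F007 (P1/RW1/US1/PS0)
  lvl3: tbl 0x2F, slot 31 ⇒ 0x33007 (P1/RW1/US1/PS0)
  ⇒ phys 0x33E6E  [4 reads]
#2 VA=0x5868060B0F8 (r,kernel):
  lvl0: tbl 0x1E, slot 11 ⇒ 0x36007 (P1/RW1/US1/PS0)
  lvl1: tbl 0x36, slot 26 ⇒ 0x38007 (P1/RW1/US1/PS0)
  lvl2: tbl 0x38, slot 3 ⇒ 0x3B007 (P1/RW1/US1/PS0)
  lvl3: tbl 0x3B, slot 11 ⇒ 0x12000 (P0/RW0/US0/PS0)
  ⇒ fault: PAGE_NOT_PRESENT  — 4 lookups
#3 VA=0x7000180006C (r,kernel):
  lvl0: tbl 0x1E, slot 14 ⇒ 0x3C007 (P1/RW1/US1/PS0)
  lvl1: tbl 0x3C, slot 0 ⇒ 0x3E007 (P1/RW1/US1/PS0)
  lvl2: tbl 0x3E, slot 12 ⇒ 0x40087 (P1/RW1/US1/PS1)
  ⇒ phys 0x4006C (huge @L2)  [3 reads]
#4 VA=0x40181C00B41 (r,kernel):
  lvl0: tbl 0x1E, slot 8 ⇒ 0x42007 (P1/RW1/US1/PS0)
  lvl1: tbl 0x42, slot 6 ⇒ 0x46007 (P1/RW1/US1/PS0)
  lvl2: tbl 0x46, slot 14 ⇒ 0x48087 (P1/RW1/US1/PS1)
  ⇒ phys 0x48B41 (huge @L2)  [3 reads]
#5 VA=0xD878121874A (r,kernel):
  lvl0: tbl 0x1E, slot 27 ⇒ 0x49007 (P1/RW1/US1/PS0)
  lvl1: tbl 0x49, slot 30 ⇒ 0x4D007 (P1/RW1/US1/PS0)
  lvl2: tbl 0x4D, slot 9 ⇒ 0x4F007 (P1/RW1/US1/PS0)
  lvl3: tbl 0x4F, slot 24 ⇒ 0x68002 (P0/RW1/US0/PS0)
  ⇒ fault: PAGE_NOT_PRESENT  — 4 lookups

TLB: [["0x70001800", "0x40"], ["0x40181C00", "0x48"]]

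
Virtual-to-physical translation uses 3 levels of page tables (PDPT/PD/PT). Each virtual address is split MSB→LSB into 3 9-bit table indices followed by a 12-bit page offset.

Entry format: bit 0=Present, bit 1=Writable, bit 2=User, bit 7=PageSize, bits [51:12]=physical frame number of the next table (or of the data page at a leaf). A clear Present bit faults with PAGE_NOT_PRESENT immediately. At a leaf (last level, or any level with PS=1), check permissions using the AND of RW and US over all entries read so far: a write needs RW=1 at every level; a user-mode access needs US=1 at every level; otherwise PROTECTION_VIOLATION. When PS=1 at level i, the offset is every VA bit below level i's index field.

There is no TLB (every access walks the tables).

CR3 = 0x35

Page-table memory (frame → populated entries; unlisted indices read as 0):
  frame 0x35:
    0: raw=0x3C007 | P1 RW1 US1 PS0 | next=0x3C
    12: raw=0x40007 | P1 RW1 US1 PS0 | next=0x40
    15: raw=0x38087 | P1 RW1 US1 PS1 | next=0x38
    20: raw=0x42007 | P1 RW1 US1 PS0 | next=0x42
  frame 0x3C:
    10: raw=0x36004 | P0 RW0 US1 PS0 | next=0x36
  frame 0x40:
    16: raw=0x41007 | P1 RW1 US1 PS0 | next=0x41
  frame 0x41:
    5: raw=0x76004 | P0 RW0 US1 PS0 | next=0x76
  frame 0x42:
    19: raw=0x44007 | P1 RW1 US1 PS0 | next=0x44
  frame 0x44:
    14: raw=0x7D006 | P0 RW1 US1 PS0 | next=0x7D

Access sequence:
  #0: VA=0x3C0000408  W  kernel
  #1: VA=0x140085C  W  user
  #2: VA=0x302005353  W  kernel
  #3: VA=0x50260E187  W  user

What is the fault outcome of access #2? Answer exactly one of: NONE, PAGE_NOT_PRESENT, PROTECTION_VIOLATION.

Per-access translation:
#0 VA=0x3C0000408 (w,kernel):
  L0: frame=0x35 idx=15 entry=0x38087 [P=1 RW=1 US=1 PS=1]
  → PA=0x38408 (huge @L0)  (1 entries read)
#1 VA=0x140085C (w,user):
  L0: frame=0x35 idx=0 entry=0x3C007 [P=1 RW=1 US=1 PS=0]
  L1: frame=0x3C idx=10 entry=0x36004 [P=0 RW=0 US=1 PS=0]
  → PAGE_NOT_PRESENT  (2 entries read)
#2 VA=0x302005353 (w,kernel):
  L0: frame=0x35 idx=12 entry=0x40007 [P=1 RW=1 US=1 PS=0]
  L1: frame=0x40 idx=16 entry=0x41007 [P=1 RW=1 US=1 PS=0]
  L2: frame=0x41 idx=5 entry=0x76004 [P=0 RW=0 US=1 PS=0]
  → PAGE_NOT_PRESENT  (3 entries read)
#3 VA=0x50260E187 (w,user):
  L0: frame=0x35 idx=20 entry=0x42007 [P=1 RW=1 US=1 PS=0]
  L1: frame=0x42 idx=19 entry=0x44007 [P=1 RW=1 US=1 PS=0]
  L2: frame=0x44 idx=14 entry=0x7D006 [P=0 RW=1 US=1 PS=0]
  → PAGE_NOT_PRESENT  (3 entries read)

Access #2 fault: PAGE_NOT_PRESENT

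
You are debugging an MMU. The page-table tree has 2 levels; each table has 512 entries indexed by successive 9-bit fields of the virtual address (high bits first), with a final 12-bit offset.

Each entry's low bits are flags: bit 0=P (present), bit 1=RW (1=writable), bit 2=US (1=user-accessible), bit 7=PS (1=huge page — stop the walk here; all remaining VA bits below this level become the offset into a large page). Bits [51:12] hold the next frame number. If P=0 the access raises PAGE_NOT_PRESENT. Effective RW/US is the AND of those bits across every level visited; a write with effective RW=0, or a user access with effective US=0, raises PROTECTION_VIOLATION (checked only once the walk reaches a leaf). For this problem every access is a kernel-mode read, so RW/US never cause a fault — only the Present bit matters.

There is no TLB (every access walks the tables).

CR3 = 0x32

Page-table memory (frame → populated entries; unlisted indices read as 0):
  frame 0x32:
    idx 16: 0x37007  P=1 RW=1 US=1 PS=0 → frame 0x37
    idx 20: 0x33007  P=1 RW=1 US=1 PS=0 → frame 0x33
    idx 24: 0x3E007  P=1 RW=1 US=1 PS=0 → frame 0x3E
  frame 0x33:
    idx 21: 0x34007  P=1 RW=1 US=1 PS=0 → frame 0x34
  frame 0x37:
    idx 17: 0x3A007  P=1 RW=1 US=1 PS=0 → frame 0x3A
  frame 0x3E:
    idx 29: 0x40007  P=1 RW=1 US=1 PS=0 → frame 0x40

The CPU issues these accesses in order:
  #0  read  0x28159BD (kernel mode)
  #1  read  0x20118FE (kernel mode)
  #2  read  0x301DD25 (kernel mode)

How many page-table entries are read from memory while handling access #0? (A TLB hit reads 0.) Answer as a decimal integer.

Per-access translation:
#0 VA=0x28159BD (r,kernel):
  L0 @0x32[20] → 0x33007  P=1,RW=1,US=1,PS=0
  L1 @0x33[21] → 0x34007  P=1,RW=1,US=1,PS=0
  ⇒ phys 0x349BD  [2 reads]
#1 VA=0x20118FE (r,kernel):
  L0 @0x32[16] → 0x37007  P=1,RW=1,US=1,PS=0
  L1 @0x37[17] → 0x3A007  P=1,RW=1,US=1,PS=0
  ⇒ phys 0x3A8FE  [2 reads]
#2 VA=0x301DD25 (r,kernel):
  L0 @0x32[24] → 0x3E007  P=1,RW=1,US=1,PS=0
  L1 @0x3E[29] → 0x40007  P=1,RW=1,US=1,PS=0
  ⇒ phys 0x40D25  [2 reads]

Entries read for #0: 2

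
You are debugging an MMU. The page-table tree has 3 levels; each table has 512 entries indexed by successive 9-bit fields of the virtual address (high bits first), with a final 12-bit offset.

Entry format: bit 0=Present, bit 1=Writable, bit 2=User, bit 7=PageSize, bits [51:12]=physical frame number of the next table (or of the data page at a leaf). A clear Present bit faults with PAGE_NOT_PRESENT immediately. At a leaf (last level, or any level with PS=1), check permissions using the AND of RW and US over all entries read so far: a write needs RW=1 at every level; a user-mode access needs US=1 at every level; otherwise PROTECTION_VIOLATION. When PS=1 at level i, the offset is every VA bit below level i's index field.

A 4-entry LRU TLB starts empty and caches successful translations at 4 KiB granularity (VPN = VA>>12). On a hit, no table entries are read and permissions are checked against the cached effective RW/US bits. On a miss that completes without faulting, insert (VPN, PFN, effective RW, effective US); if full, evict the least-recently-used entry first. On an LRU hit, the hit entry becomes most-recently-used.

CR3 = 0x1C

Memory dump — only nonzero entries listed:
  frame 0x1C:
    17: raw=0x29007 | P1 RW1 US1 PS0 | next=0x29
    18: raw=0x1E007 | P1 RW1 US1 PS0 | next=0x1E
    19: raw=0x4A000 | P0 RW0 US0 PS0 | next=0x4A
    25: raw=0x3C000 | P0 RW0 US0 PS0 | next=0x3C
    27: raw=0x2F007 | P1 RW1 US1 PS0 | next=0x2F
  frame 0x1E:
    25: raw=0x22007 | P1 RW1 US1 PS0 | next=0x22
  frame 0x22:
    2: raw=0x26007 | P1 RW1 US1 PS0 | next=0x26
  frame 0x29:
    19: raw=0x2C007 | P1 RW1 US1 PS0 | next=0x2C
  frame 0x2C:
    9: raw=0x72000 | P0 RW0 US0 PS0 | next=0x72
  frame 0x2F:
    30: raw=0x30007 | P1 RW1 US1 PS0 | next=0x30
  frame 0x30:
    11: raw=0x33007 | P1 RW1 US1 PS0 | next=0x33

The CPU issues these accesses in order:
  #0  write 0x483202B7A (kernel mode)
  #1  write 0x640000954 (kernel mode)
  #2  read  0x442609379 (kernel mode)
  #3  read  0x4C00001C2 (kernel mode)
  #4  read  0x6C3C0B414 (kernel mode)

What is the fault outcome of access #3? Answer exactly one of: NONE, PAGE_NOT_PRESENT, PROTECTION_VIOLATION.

Per-access translation:
#0 VA=0x483202B7A (w,kernel):
  L0 @0x1C[18] → 0x1E007  P=1,RW=1,US=1,PS=0
  L1 @0x1E[25] → 0x22007  P=1,RW=1,US=1,PS=0
  L2 @0x22[2] → 0x26007  P=1,RW=1,US=1,PS=0
  → PA=0x26B7A  (3 entries read)
#1 VA=0x640000954 (w,kernel):
  L0 @0x1C[25] → 0x3C000  P=0,RW=0,US=0,PS=0
  → PAGE_NOT_PRESENT  (1 entries read)
#2 VA=0x442609379 (r,kernel):
  L0 @0x1C[17] → 0x29007  P=1,RW=1,US=1,PS=0
  L1 @0x29[19] → 0x2C007  P=1,RW=1,US=1,PS=0
  L2 @0x2C[9] → 0x72000  P=0,RW=0,US=0,PS=0
  → PAGE_NOT_PRESENT  (3 entries read)
#3 VA=0x4C00001C2 (r,kernel):
  L0 @0x1C[19] → 0x4A000  P=0,RW=0,US=0,PS=0
  → PAGE_NOT_PRESENT  (1 entries read)
#4 VA=0x6C3C0B414 (r,kernel):
  L0 @0x1C[27] → 0x2F007  P=1,RW=1,US=1,PS=0
  L1 @0x2F[30] → 0x30007  P=1,RW=1,US=1,PS=0
  L2 @0x30[11] → 0x33007  P=1,RW=1,US=1,PS=0
  → PA=0x33414  (3 entries read)

Access #3 fault: PAGE_NOT_PRESENT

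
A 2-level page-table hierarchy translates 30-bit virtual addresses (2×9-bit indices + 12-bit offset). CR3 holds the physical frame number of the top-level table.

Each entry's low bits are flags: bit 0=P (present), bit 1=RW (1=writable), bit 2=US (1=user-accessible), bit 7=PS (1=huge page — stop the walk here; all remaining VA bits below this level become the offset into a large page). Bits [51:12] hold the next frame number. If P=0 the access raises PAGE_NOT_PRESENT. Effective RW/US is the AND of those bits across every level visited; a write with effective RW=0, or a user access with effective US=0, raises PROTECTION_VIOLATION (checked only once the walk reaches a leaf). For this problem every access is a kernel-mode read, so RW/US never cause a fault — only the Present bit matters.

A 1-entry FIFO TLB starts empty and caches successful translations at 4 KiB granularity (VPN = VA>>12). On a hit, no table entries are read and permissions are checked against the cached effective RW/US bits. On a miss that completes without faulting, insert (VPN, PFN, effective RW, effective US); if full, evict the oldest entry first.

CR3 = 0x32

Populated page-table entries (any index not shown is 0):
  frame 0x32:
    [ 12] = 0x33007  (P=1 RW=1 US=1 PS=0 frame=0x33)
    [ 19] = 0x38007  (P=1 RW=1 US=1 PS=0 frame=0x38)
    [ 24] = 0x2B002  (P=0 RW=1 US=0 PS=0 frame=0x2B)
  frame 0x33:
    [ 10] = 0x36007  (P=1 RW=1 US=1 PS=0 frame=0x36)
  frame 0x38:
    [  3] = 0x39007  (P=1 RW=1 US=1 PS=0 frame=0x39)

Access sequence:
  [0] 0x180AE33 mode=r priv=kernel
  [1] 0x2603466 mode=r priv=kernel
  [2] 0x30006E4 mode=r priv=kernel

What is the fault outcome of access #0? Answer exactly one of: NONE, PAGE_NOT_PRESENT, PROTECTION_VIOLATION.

Per-access translation:
#0 VA=0x180AE33 (r,kernel):
  L0 @0x32[12] → 0x33007  P=1,RW=1,US=1,PS=0
  L1 @0x33[10] → 0x36007  P=1,RW=1,US=1,PS=0
  ⇒ phys 0x36E33  [2 reads]
#1 VA=0x2603466 (r,kernel):
  L0 @0x32[19] → 0x38007  P=1,RW=1,US=1,PS=0
  L1 @0x38[3] → 0x39007  P=1,RW=1,US=1,PS=0
  ⇒ phys 0x39466  [2 reads]
#2 VA=0x30006E4 (r,kernel):
  L0 @0x32[24] → 0x2B002  P=0,RW=1,US=0,PS=0
  ⇒ fault: PAGE_NOT_PRESENT  — 1 lookups

Access #0 fault: NONE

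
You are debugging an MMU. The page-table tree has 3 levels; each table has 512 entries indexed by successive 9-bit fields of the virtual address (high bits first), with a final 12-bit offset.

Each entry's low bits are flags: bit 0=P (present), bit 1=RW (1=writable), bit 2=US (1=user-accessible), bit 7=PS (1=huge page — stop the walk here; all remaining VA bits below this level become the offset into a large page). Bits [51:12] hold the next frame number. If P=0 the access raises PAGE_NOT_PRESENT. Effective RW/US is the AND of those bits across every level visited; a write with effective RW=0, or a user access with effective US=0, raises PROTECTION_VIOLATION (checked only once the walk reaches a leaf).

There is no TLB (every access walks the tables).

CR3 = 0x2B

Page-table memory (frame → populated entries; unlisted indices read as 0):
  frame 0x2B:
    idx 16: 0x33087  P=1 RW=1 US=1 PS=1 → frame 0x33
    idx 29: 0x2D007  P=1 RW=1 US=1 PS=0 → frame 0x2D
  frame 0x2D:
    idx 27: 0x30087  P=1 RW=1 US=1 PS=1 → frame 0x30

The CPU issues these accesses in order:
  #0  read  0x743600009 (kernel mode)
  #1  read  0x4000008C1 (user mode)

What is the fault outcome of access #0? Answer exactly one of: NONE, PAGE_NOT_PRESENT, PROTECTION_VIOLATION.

Trace:
#0 VA=0x743600009 (r,kernel):
  lvl0: tbl 0x2B, slot 29 ⇒ 0x2D007 (P1/RW1/US1/PS0)
  lvl1: tbl 0x2D, slot 27 ⇒ 0x30087 (P1/RW1/US1/PS1)
  → PA=0x30009 (huge @L1)  (2 entries read)
#1 VA=0x4000008C1 (r,user):
  lvl0: tbl 0x2B, slot 16 ⇒ 0x33087 (P1/RW1/US1/PS1)
  → PA=0x338C1 (huge @L0)  (1 entries read)

Access #0 fault: NONE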